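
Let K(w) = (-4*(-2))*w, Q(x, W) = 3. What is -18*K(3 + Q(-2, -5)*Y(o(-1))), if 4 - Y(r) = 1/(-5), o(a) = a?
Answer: -11232/5 ≈ -2246.4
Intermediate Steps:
Y(r) = 21/5 (Y(r) = 4 - 1/(-5) = 4 - (-1)/5 = 4 - 1*(-1/5) = 4 + 1/5 = 21/5)
K(w) = 8*w
-18*K(3 + Q(-2, -5)*Y(o(-1))) = -144*(3 + 3*(21/5)) = -144*(3 + 63/5) = -144*78/5 = -18*624/5 = -11232/5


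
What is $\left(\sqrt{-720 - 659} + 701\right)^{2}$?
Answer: $\left(701 + i \sqrt{1379}\right)^{2} \approx 4.9002 \cdot 10^{5} + 52063.0 i$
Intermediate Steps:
$\left(\sqrt{-720 - 659} + 701\right)^{2} = \left(\sqrt{-1379} + 701\right)^{2} = \left(i \sqrt{1379} + 701\right)^{2} = \left(701 + i \sqrt{1379}\right)^{2}$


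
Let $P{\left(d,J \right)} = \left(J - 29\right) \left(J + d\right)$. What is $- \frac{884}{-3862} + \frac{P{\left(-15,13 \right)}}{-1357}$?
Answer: $\frac{538002}{2620367} \approx 0.20532$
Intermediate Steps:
$P{\left(d,J \right)} = \left(-29 + J\right) \left(J + d\right)$
$- \frac{884}{-3862} + \frac{P{\left(-15,13 \right)}}{-1357} = - \frac{884}{-3862} + \frac{13^{2} - 377 - -435 + 13 \left(-15\right)}{-1357} = \left(-884\right) \left(- \frac{1}{3862}\right) + \left(169 - 377 + 435 - 195\right) \left(- \frac{1}{1357}\right) = \frac{442}{1931} + 32 \left(- \frac{1}{1357}\right) = \frac{442}{1931} - \frac{32}{1357} = \frac{538002}{2620367}$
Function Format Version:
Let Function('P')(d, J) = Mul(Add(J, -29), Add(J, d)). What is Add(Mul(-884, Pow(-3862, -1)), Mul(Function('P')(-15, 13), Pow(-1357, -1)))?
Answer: Rational(538002, 2620367) ≈ 0.20532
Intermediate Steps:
Function('P')(d, J) = Mul(Add(-29, J), Add(J, d))
Add(Mul(-884, Pow(-3862, -1)), Mul(Function('P')(-15, 13), Pow(-1357, -1))) = Add(Mul(-884, Pow(-3862, -1)), Mul(Add(Pow(13, 2), Mul(-29, 13), Mul(-29, -15), Mul(13, -15)), Pow(-1357, -1))) = Add(Mul(-884, Rational(-1, 3862)), Mul(Add(169, -377, 435, -195), Rational(-1, 1357))) = Add(Rational(442, 1931), Mul(32, Rational(-1, 1357))) = Add(Rational(442, 1931), Rational(-32, 1357)) = Rational(538002, 2620367)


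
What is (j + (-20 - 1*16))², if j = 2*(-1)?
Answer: 1444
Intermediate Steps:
j = -2
(j + (-20 - 1*16))² = (-2 + (-20 - 1*16))² = (-2 + (-20 - 16))² = (-2 - 36)² = (-38)² = 1444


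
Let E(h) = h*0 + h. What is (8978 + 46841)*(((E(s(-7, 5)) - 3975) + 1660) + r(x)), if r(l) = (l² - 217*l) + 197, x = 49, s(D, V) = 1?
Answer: -577670831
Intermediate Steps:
E(h) = h (E(h) = 0 + h = h)
r(l) = 197 + l² - 217*l
(8978 + 46841)*(((E(s(-7, 5)) - 3975) + 1660) + r(x)) = (8978 + 46841)*(((1 - 3975) + 1660) + (197 + 49² - 217*49)) = 55819*((-3974 + 1660) + (197 + 2401 - 10633)) = 55819*(-2314 - 8035) = 55819*(-10349) = -577670831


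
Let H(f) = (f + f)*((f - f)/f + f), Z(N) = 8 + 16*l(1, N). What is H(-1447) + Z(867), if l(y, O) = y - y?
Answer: 4187626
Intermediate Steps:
l(y, O) = 0
Z(N) = 8 (Z(N) = 8 + 16*0 = 8 + 0 = 8)
H(f) = 2*f**2 (H(f) = (2*f)*(0/f + f) = (2*f)*(0 + f) = (2*f)*f = 2*f**2)
H(-1447) + Z(867) = 2*(-1447)**2 + 8 = 2*2093809 + 8 = 4187618 + 8 = 4187626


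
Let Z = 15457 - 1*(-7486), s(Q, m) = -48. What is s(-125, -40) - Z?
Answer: -22991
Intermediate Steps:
Z = 22943 (Z = 15457 + 7486 = 22943)
s(-125, -40) - Z = -48 - 1*22943 = -48 - 22943 = -22991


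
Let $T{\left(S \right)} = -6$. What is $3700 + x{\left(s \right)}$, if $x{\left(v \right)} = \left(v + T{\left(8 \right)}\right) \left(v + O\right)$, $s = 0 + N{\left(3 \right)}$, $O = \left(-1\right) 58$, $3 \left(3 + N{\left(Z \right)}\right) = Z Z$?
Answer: $4048$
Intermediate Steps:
$N{\left(Z \right)} = -3 + \frac{Z^{2}}{3}$ ($N{\left(Z \right)} = -3 + \frac{Z Z}{3} = -3 + \frac{Z^{2}}{3}$)
$O = -58$
$s = 0$ ($s = 0 - \left(3 - \frac{3^{2}}{3}\right) = 0 + \left(-3 + \frac{1}{3} \cdot 9\right) = 0 + \left(-3 + 3\right) = 0 + 0 = 0$)
$x{\left(v \right)} = \left(-58 + v\right) \left(-6 + v\right)$ ($x{\left(v \right)} = \left(v - 6\right) \left(v - 58\right) = \left(-6 + v\right) \left(-58 + v\right) = \left(-58 + v\right) \left(-6 + v\right)$)
$3700 + x{\left(s \right)} = 3700 + \left(348 + 0^{2} - 0\right) = 3700 + \left(348 + 0 + 0\right) = 3700 + 348 = 4048$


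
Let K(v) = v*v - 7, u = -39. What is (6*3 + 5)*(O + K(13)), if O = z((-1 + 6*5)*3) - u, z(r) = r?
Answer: 6624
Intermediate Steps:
O = 126 (O = (-1 + 6*5)*3 - 1*(-39) = (-1 + 30)*3 + 39 = 29*3 + 39 = 87 + 39 = 126)
K(v) = -7 + v² (K(v) = v² - 7 = -7 + v²)
(6*3 + 5)*(O + K(13)) = (6*3 + 5)*(126 + (-7 + 13²)) = (18 + 5)*(126 + (-7 + 169)) = 23*(126 + 162) = 23*288 = 6624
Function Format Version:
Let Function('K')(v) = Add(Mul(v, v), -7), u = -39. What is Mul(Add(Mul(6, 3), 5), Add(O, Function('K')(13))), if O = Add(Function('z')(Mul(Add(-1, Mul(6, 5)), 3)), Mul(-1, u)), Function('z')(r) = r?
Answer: 6624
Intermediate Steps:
O = 126 (O = Add(Mul(Add(-1, Mul(6, 5)), 3), Mul(-1, -39)) = Add(Mul(Add(-1, 30), 3), 39) = Add(Mul(29, 3), 39) = Add(87, 39) = 126)
Function('K')(v) = Add(-7, Pow(v, 2)) (Function('K')(v) = Add(Pow(v, 2), -7) = Add(-7, Pow(v, 2)))
Mul(Add(Mul(6, 3), 5), Add(O, Function('K')(13))) = Mul(Add(Mul(6, 3), 5), Add(126, Add(-7, Pow(13, 2)))) = Mul(Add(18, 5), Add(126, Add(-7, 169))) = Mul(23, Add(126, 162)) = Mul(23, 288) = 6624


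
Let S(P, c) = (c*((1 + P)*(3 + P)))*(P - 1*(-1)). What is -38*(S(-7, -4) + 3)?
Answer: -22002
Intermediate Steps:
S(P, c) = c*(1 + P)²*(3 + P) (S(P, c) = (c*(1 + P)*(3 + P))*(P + 1) = (c*(1 + P)*(3 + P))*(1 + P) = c*(1 + P)²*(3 + P))
-38*(S(-7, -4) + 3) = -38*(-4*(1 - 7)²*(3 - 7) + 3) = -38*(-4*(-6)²*(-4) + 3) = -38*(-4*36*(-4) + 3) = -38*(576 + 3) = -38*579 = -22002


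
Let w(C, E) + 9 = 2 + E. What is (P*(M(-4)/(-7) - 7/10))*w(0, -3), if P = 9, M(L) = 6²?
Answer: 3681/7 ≈ 525.86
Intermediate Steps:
M(L) = 36
w(C, E) = -7 + E (w(C, E) = -9 + (2 + E) = -7 + E)
(P*(M(-4)/(-7) - 7/10))*w(0, -3) = (9*(36/(-7) - 7/10))*(-7 - 3) = (9*(36*(-⅐) - 7*⅒))*(-10) = (9*(-36/7 - 7/10))*(-10) = (9*(-409/70))*(-10) = -3681/70*(-10) = 3681/7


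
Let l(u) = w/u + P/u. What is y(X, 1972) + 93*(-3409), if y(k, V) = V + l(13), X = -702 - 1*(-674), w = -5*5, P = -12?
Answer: -4095882/13 ≈ -3.1507e+5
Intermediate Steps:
w = -25
l(u) = -37/u (l(u) = -25/u - 12/u = -37/u)
X = -28 (X = -702 + 674 = -28)
y(k, V) = -37/13 + V (y(k, V) = V - 37/13 = -37/13 + V)
y(X, 1972) + 93*(-3409) = (-37/13 + 1972) + 93*(-3409) = 25599/13 - 317037 = -4095882/13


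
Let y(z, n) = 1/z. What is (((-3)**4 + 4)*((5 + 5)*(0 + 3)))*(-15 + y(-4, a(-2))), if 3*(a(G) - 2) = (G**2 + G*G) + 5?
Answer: -77775/2 ≈ -38888.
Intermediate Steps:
a(G) = 11/3 + 2*G**2/3 (a(G) = 2 + ((G**2 + G*G) + 5)/3 = 2 + ((G**2 + G**2) + 5)/3 = 2 + (2*G**2 + 5)/3 = 2 + (5 + 2*G**2)/3 = 2 + (5/3 + 2*G**2/3) = 11/3 + 2*G**2/3)
(((-3)**4 + 4)*((5 + 5)*(0 + 3)))*(-15 + y(-4, a(-2))) = (((-3)**4 + 4)*((5 + 5)*(0 + 3)))*(-15 + 1/(-4)) = ((81 + 4)*(10*3))*(-15 - 1/4) = (85*30)*(-61/4) = 2550*(-61/4) = -77775/2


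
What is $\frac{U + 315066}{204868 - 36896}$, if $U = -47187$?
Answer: $\frac{267879}{167972} \approx 1.5948$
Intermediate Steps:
$\frac{U + 315066}{204868 - 36896} = \frac{-47187 + 315066}{204868 - 36896} = \frac{267879}{167972}$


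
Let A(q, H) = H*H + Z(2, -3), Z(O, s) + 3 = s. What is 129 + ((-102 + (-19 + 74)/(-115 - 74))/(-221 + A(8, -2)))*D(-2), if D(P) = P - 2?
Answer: 5359631/42147 ≈ 127.17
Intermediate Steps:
Z(O, s) = -3 + s
D(P) = -2 + P
A(q, H) = -6 + H² (A(q, H) = H*H + (-3 - 3) = H² - 6 = -6 + H²)
129 + ((-102 + (-19 + 74)/(-115 - 74))/(-221 + A(8, -2)))*D(-2) = 129 + ((-102 + (-19 + 74)/(-115 - 74))/(-221 + (-6 + (-2)²)))*(-2 - 2) = 129 + ((-102 + 55/(-189))/(-221 + (-6 + 4)))*(-4) = 129 + ((-102 + 55*(-1/189))/(-221 - 2))*(-4) = 129 + ((-102 - 55/189)/(-223))*(-4) = 129 - 19333/189*(-1/223)*(-4) = 129 + (19333/42147)*(-4) = 129 - 77332/42147 = 5359631/42147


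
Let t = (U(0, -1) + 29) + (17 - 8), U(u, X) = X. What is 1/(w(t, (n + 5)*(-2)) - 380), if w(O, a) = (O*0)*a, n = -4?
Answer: -1/380 ≈ -0.0026316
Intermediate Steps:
t = 37 (t = (-1 + 29) + (17 - 8) = 28 + 9 = 37)
w(O, a) = 0 (w(O, a) = 0*a = 0)
1/(w(t, (n + 5)*(-2)) - 380) = 1/(0 - 380) = 1/(-380) = -1/380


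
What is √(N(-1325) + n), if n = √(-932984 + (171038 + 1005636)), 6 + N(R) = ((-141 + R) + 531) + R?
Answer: √(-2266 + √243690) ≈ 42.099*I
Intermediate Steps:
N(R) = 384 + 2*R (N(R) = -6 + (((-141 + R) + 531) + R) = -6 + ((390 + R) + R) = -6 + (390 + 2*R) = 384 + 2*R)
n = √243690 (n = √(-932984 + 1176674) = √243690 ≈ 493.65)
√(N(-1325) + n) = √((384 + 2*(-1325)) + √243690) = √((384 - 2650) + √243690) = √(-2266 + √243690)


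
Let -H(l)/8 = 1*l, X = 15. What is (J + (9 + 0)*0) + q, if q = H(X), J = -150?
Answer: -270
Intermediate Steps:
H(l) = -8*l
q = -120 (q = -8*15 = -120)
(J + (9 + 0)*0) + q = (-150 + (9 + 0)*0) - 120 = (-150 + 9*0) - 120 = (-150 + 0) - 120 = -150 - 120 = -270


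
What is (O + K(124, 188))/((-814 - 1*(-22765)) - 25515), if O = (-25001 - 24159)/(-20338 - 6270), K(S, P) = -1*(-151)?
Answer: -169457/3951288 ≈ -0.042886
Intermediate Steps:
K(S, P) = 151
O = 6145/3326 (O = -49160/(-26608) = -49160*(-1/26608) = 6145/3326 ≈ 1.8476)
(O + K(124, 188))/((-814 - 1*(-22765)) - 25515) = (6145/3326 + 151)/((-814 - 1*(-22765)) - 25515) = 508371/(3326*((-814 + 22765) - 25515)) = 508371/(3326*(21951 - 25515)) = (508371/3326)/(-3564) = (508371/3326)*(-1/3564) = -169457/3951288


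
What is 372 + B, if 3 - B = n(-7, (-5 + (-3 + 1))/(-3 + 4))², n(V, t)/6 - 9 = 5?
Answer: -6681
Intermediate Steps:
n(V, t) = 84 (n(V, t) = 54 + 6*5 = 54 + 30 = 84)
B = -7053 (B = 3 - 1*84² = 3 - 1*7056 = 3 - 7056 = -7053)
372 + B = 372 - 7053 = -6681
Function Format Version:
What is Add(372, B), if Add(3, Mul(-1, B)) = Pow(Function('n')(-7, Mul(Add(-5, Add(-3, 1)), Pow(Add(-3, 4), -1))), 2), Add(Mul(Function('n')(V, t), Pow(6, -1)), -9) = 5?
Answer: -6681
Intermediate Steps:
Function('n')(V, t) = 84 (Function('n')(V, t) = Add(54, Mul(6, 5)) = Add(54, 30) = 84)
B = -7053 (B = Add(3, Mul(-1, Pow(84, 2))) = Add(3, Mul(-1, 7056)) = Add(3, -7056) = -7053)
Add(372, B) = Add(372, -7053) = -6681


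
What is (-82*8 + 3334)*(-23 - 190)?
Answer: -570414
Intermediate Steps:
(-82*8 + 3334)*(-23 - 190) = (-656 + 3334)*(-213) = 2678*(-213) = -570414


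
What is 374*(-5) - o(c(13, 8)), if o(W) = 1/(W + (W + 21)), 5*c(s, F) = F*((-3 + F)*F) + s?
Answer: -1441775/771 ≈ -1870.0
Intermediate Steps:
c(s, F) = s/5 + F**2*(-3 + F)/5 (c(s, F) = (F*((-3 + F)*F) + s)/5 = (F*(F*(-3 + F)) + s)/5 = (F**2*(-3 + F) + s)/5 = (s + F**2*(-3 + F))/5 = s/5 + F**2*(-3 + F)/5)
o(W) = 1/(21 + 2*W) (o(W) = 1/(W + (21 + W)) = 1/(21 + 2*W))
374*(-5) - o(c(13, 8)) = 374*(-5) - 1/(21 + 2*(-3/5*8**2 + (1/5)*13 + (1/5)*8**3)) = -1870 - 1/(21 + 2*(-3/5*64 + 13/5 + (1/5)*512)) = -1870 - 1/(21 + 2*(-192/5 + 13/5 + 512/5)) = -1870 - 1/(21 + 2*(333/5)) = -1870 - 1/(21 + 666/5) = -1870 - 1/771/5 = -1870 - 1*5/771 = -1870 - 5/771 = -1441775/771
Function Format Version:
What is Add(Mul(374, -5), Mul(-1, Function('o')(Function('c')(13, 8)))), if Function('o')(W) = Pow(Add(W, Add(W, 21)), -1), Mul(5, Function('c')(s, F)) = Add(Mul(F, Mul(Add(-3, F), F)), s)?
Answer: Rational(-1441775, 771) ≈ -1870.0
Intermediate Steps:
Function('c')(s, F) = Add(Mul(Rational(1, 5), s), Mul(Rational(1, 5), Pow(F, 2), Add(-3, F))) (Function('c')(s, F) = Mul(Rational(1, 5), Add(Mul(F, Mul(Add(-3, F), F)), s)) = Mul(Rational(1, 5), Add(Mul(F, Mul(F, Add(-3, F))), s)) = Mul(Rational(1, 5), Add(Mul(Pow(F, 2), Add(-3, F)), s)) = Mul(Rational(1, 5), Add(s, Mul(Pow(F, 2), Add(-3, F)))) = Add(Mul(Rational(1, 5), s), Mul(Rational(1, 5), Pow(F, 2), Add(-3, F))))
Function('o')(W) = Pow(Add(21, Mul(2, W)), -1) (Function('o')(W) = Pow(Add(W, Add(21, W)), -1) = Pow(Add(21, Mul(2, W)), -1))
Add(Mul(374, -5), Mul(-1, Function('o')(Function('c')(13, 8)))) = Add(Mul(374, -5), Mul(-1, Pow(Add(21, Mul(2, Add(Mul(Rational(-3, 5), Pow(8, 2)), Mul(Rational(1, 5), 13), Mul(Rational(1, 5), Pow(8, 3))))), -1))) = Add(-1870, Mul(-1, Pow(Add(21, Mul(2, Add(Mul(Rational(-3, 5), 64), Rational(13, 5), Mul(Rational(1, 5), 512)))), -1))) = Add(-1870, Mul(-1, Pow(Add(21, Mul(2, Add(Rational(-192, 5), Rational(13, 5), Rational(512, 5)))), -1))) = Add(-1870, Mul(-1, Pow(Add(21, Mul(2, Rational(333, 5))), -1))) = Add(-1870, Mul(-1, Pow(Add(21, Rational(666, 5)), -1))) = Add(-1870, Mul(-1, Pow(Rational(771, 5), -1))) = Add(-1870, Mul(-1, Rational(5, 771))) = Add(-1870, Rational(-5, 771)) = Rational(-1441775, 771)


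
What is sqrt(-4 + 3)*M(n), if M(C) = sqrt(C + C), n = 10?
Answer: 2*I*sqrt(5) ≈ 4.4721*I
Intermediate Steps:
M(C) = sqrt(2)*sqrt(C) (M(C) = sqrt(2*C) = sqrt(2)*sqrt(C))
sqrt(-4 + 3)*M(n) = sqrt(-4 + 3)*(sqrt(2)*sqrt(10)) = sqrt(-1)*(2*sqrt(5)) = I*(2*sqrt(5)) = 2*I*sqrt(5)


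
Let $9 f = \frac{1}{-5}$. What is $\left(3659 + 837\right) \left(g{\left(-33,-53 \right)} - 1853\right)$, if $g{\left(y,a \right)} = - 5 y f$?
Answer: $- \frac{25042720}{3} \approx -8.3476 \cdot 10^{6}$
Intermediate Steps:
$f = - \frac{1}{45}$ ($f = \frac{1}{9 \left(-5\right)} = \frac{1}{9} \left(- \frac{1}{5}\right) = - \frac{1}{45} \approx -0.022222$)
$g{\left(y,a \right)} = \frac{y}{9}$ ($g{\left(y,a \right)} = - 5 y \left(- \frac{1}{45}\right) = \frac{y}{9}$)
$\left(3659 + 837\right) \left(g{\left(-33,-53 \right)} - 1853\right) = \left(3659 + 837\right) \left(\frac{1}{9} \left(-33\right) - 1853\right) = 4496 \left(- \frac{11}{3} - 1853\right) = 4496 \left(- \frac{5570}{3}\right) = - \frac{25042720}{3}$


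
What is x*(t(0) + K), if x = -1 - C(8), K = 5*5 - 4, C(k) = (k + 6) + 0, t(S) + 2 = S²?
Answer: -285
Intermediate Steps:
t(S) = -2 + S²
C(k) = 6 + k (C(k) = (6 + k) + 0 = 6 + k)
K = 21 (K = 25 - 4 = 21)
x = -15 (x = -1 - (6 + 8) = -1 - 1*14 = -1 - 14 = -15)
x*(t(0) + K) = -15*((-2 + 0²) + 21) = -15*((-2 + 0) + 21) = -15*(-2 + 21) = -15*19 = -285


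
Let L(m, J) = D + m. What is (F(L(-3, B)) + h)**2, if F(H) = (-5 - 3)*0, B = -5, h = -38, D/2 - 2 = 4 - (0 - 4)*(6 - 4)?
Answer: 1444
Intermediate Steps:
D = 28 (D = 4 + 2*(4 - (0 - 4)*(6 - 4)) = 4 + 2*(4 - (-4)*2) = 4 + 2*(4 - 1*(-8)) = 4 + 2*(4 + 8) = 4 + 2*12 = 4 + 24 = 28)
L(m, J) = 28 + m
F(H) = 0 (F(H) = -8*0 = 0)
(F(L(-3, B)) + h)**2 = (0 - 38)**2 = (-38)**2 = 1444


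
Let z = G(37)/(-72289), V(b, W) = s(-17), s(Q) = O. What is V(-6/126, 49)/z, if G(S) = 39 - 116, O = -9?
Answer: -92943/11 ≈ -8449.4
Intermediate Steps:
G(S) = -77
s(Q) = -9
V(b, W) = -9
z = 11/10327 (z = -77/(-72289) = -77*(-1/72289) = 11/10327 ≈ 0.0010652)
V(-6/126, 49)/z = -9/11/10327 = -9*10327/11 = -92943/11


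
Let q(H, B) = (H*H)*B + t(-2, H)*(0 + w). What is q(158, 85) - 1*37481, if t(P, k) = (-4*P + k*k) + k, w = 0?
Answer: 2084459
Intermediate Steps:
t(P, k) = k + k**2 - 4*P (t(P, k) = (-4*P + k**2) + k = (k**2 - 4*P) + k = k + k**2 - 4*P)
q(H, B) = B*H**2 (q(H, B) = (H*H)*B + (H + H**2 - 4*(-2))*(0 + 0) = H**2*B + (H + H**2 + 8)*0 = B*H**2 + (8 + H + H**2)*0 = B*H**2 + 0 = B*H**2)
q(158, 85) - 1*37481 = 85*158**2 - 1*37481 = 85*24964 - 37481 = 2121940 - 37481 = 2084459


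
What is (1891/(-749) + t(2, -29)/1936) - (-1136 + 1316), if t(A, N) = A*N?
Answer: -132357969/725032 ≈ -182.55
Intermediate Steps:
(1891/(-749) + t(2, -29)/1936) - (-1136 + 1316) = (1891/(-749) + (2*(-29))/1936) - (-1136 + 1316) = (1891*(-1/749) - 58*1/1936) - 1*180 = (-1891/749 - 29/968) - 180 = -1852209/725032 - 180 = -132357969/725032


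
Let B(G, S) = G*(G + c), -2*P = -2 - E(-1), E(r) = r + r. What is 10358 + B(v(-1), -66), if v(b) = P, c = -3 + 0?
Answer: 10358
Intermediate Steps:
E(r) = 2*r
c = -3
P = 0 (P = -(-2 - 2*(-1))/2 = -(-2 - 1*(-2))/2 = -(-2 + 2)/2 = -½*0 = 0)
v(b) = 0
B(G, S) = G*(-3 + G) (B(G, S) = G*(G - 3) = G*(-3 + G))
10358 + B(v(-1), -66) = 10358 + 0*(-3 + 0) = 10358 + 0*(-3) = 10358 + 0 = 10358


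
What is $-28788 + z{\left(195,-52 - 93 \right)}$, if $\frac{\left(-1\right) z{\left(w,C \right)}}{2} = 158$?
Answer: $-29104$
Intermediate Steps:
$z{\left(w,C \right)} = -316$ ($z{\left(w,C \right)} = \left(-2\right) 158 = -316$)
$-28788 + z{\left(195,-52 - 93 \right)} = -28788 - 316 = -29104$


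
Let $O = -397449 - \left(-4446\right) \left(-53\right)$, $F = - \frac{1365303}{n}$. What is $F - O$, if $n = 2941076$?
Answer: $\frac{1861955616309}{2941076} \approx 6.3309 \cdot 10^{5}$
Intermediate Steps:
$F = - \frac{1365303}{2941076} \approx -0.46422$
$O = -633087$ ($O = -397449 - 235638 = -633087$)
$F - O = - \frac{1365303}{2941076} - -633087 = - \frac{1365303}{2941076} + 633087 = \frac{1861955616309}{2941076}$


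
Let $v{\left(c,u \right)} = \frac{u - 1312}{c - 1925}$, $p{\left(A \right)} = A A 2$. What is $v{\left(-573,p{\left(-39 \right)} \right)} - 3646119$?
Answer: $- \frac{4554003496}{1249} \approx -3.6461 \cdot 10^{6}$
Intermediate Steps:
$p{\left(A \right)} = 2 A^{2}$ ($p{\left(A \right)} = A^{2} \cdot 2 = 2 A^{2}$)
$v{\left(c,u \right)} = \frac{-1312 + u}{-1925 + c}$
$v{\left(-573,p{\left(-39 \right)} \right)} - 3646119 = \frac{-1312 + 2 \left(-39\right)^{2}}{-1925 - 573} - 3646119 = \frac{-1312 + 2 \cdot 1521}{-2498} - 3646119 = - \frac{-1312 + 3042}{2498} - 3646119 = \left(- \frac{1}{2498}\right) 1730 - 3646119 = - \frac{865}{1249} - 3646119 = - \frac{4554003496}{1249}$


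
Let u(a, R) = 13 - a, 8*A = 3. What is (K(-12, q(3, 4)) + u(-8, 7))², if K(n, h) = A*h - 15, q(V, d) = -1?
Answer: 2025/64 ≈ 31.641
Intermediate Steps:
A = 3/8 (A = (⅛)*3 = 3/8 ≈ 0.37500)
K(n, h) = -15 + 3*h/8 (K(n, h) = 3*h/8 - 15 = -15 + 3*h/8)
(K(-12, q(3, 4)) + u(-8, 7))² = ((-15 + (3/8)*(-1)) + (13 - 1*(-8)))² = ((-15 - 3/8) + (13 + 8))² = (-123/8 + 21)² = (45/8)² = 2025/64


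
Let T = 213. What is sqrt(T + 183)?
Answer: 6*sqrt(11) ≈ 19.900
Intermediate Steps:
sqrt(T + 183) = sqrt(213 + 183) = sqrt(396) = 6*sqrt(11)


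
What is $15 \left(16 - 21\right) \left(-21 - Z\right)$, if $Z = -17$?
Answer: $300$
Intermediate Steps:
$15 \left(16 - 21\right) \left(-21 - Z\right) = 15 \left(16 - 21\right) \left(-21 - -17\right) = 15 \left(-5\right) \left(-21 + 17\right) = \left(-75\right) \left(-4\right) = 300$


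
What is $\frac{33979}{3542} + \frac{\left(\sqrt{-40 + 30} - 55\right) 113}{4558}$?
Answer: $\frac{3019608}{366919} + \frac{113 i \sqrt{10}}{4558} \approx 8.2296 + 0.078398 i$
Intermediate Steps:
$\frac{33979}{3542} + \frac{\left(\sqrt{-40 + 30} - 55\right) 113}{4558} = 33979 \cdot \frac{1}{3542} + \left(\sqrt{-10} - 55\right) 113 \cdot \frac{1}{4558} = \frac{3089}{322} + \left(i \sqrt{10} - 55\right) 113 \cdot \frac{1}{4558} = \frac{3089}{322} + \left(-55 + i \sqrt{10}\right) 113 \cdot \frac{1}{4558} = \frac{3089}{322} + \left(-6215 + 113 i \sqrt{10}\right) \frac{1}{4558} = \frac{3089}{322} - \left(\frac{6215}{4558} - \frac{113 i \sqrt{10}}{4558}\right) = \frac{3019608}{366919} + \frac{113 i \sqrt{10}}{4558}$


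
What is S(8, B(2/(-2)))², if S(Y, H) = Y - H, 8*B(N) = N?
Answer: 4225/64 ≈ 66.016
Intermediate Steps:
B(N) = N/8
S(8, B(2/(-2)))² = (8 - 2/(-2)/8)² = (8 - 2*(-½)/8)² = (8 - (-1)/8)² = (8 - 1*(-⅛))² = (8 + ⅛)² = (65/8)² = 4225/64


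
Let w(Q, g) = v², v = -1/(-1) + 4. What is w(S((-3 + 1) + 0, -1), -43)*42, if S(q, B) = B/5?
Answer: 1050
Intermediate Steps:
v = 5 (v = -1*(-1) + 4 = 1 + 4 = 5)
S(q, B) = B/5 (S(q, B) = B*(⅕) = B/5)
w(Q, g) = 25 (w(Q, g) = 5² = 25)
w(S((-3 + 1) + 0, -1), -43)*42 = 25*42 = 1050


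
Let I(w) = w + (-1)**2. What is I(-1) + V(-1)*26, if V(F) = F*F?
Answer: 26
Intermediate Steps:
I(w) = 1 + w (I(w) = w + 1 = 1 + w)
V(F) = F**2
I(-1) + V(-1)*26 = (1 - 1) + (-1)**2*26 = 0 + 1*26 = 0 + 26 = 26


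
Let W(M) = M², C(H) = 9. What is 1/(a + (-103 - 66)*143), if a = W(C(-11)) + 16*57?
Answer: -1/23174 ≈ -4.3152e-5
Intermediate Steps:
a = 993 (a = 9² + 16*57 = 81 + 912 = 993)
1/(a + (-103 - 66)*143) = 1/(993 + (-103 - 66)*143) = 1/(993 - 169*143) = 1/(993 - 24167) = 1/(-23174) = -1/23174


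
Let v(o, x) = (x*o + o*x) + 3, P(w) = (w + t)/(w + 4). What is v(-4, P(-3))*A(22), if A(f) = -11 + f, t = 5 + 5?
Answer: -583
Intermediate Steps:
t = 10
P(w) = (10 + w)/(4 + w) (P(w) = (w + 10)/(w + 4) = (10 + w)/(4 + w))
v(o, x) = 3 + 2*o*x (v(o, x) = (o*x + o*x) + 3 = 2*o*x + 3 = 3 + 2*o*x)
v(-4, P(-3))*A(22) = (3 + 2*(-4)*((10 - 3)/(4 - 3)))*(-11 + 22) = (3 + 2*(-4)*(7/1))*11 = (3 + 2*(-4)*(1*7))*11 = (3 + 2*(-4)*7)*11 = (3 - 56)*11 = -53*11 = -583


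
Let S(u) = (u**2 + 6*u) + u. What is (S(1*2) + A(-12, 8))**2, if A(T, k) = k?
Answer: 676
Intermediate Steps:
S(u) = u**2 + 7*u
(S(1*2) + A(-12, 8))**2 = ((1*2)*(7 + 1*2) + 8)**2 = (2*(7 + 2) + 8)**2 = (2*9 + 8)**2 = (18 + 8)**2 = 26**2 = 676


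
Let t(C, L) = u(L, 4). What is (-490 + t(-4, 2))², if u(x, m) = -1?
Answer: 241081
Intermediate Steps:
t(C, L) = -1
(-490 + t(-4, 2))² = (-490 - 1)² = (-491)² = 241081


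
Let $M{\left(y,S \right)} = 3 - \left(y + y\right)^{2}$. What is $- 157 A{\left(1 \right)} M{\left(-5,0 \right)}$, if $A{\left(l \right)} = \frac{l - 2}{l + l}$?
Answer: $- \frac{15229}{2} \approx -7614.5$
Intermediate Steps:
$M{\left(y,S \right)} = 3 - 4 y^{2}$ ($M{\left(y,S \right)} = 3 - \left(2 y\right)^{2} = 3 - 4 y^{2}$)
$A{\left(l \right)} = \frac{-2 + l}{2 l}$
$- 157 A{\left(1 \right)} M{\left(-5,0 \right)} = - 157 \frac{-2 + 1}{2 \cdot 1} \left(3 - 4 \left(-5\right)^{2}\right) = - 157 \cdot \frac{1}{2} \cdot 1 \left(-1\right) \left(3 - 100\right) = - 157 \left(- \frac{3 - 100}{2}\right) = - 157 \left(\left(- \frac{1}{2}\right) \left(-97\right)\right) = \left(-157\right) \frac{97}{2} = - \frac{15229}{2}$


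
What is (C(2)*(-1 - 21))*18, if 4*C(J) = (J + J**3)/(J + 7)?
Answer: -110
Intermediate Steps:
C(J) = (J + J**3)/(4*(7 + J)) (C(J) = ((J + J**3)/(J + 7))/4 = ((J + J**3)/(7 + J))/4 = (J + J**3)/(4*(7 + J)))
(C(2)*(-1 - 21))*18 = (((2 + 2**3)/(28 + 4*2))*(-1 - 21))*18 = (((2 + 8)/(28 + 8))*(-22))*18 = ((10/36)*(-22))*18 = (((1/36)*10)*(-22))*18 = ((5/18)*(-22))*18 = -55/9*18 = -110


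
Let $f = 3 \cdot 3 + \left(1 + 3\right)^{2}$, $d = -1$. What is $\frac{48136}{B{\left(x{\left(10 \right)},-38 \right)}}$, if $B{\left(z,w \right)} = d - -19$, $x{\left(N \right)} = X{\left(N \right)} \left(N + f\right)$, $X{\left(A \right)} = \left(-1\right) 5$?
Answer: $\frac{24068}{9} \approx 2674.2$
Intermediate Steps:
$X{\left(A \right)} = -5$
$f = 25$ ($f = 9 + 4^{2} = 9 + 16 = 25$)
$x{\left(N \right)} = -125 - 5 N$ ($x{\left(N \right)} = - 5 \left(N + 25\right) = - 5 \left(25 + N\right) = -125 - 5 N$)
$B{\left(z,w \right)} = 18$ ($B{\left(z,w \right)} = -1 - -19 = -1 + 19 = 18$)
$\frac{48136}{B{\left(x{\left(10 \right)},-38 \right)}} = \frac{48136}{18} = 48136 \cdot \frac{1}{18} = \frac{24068}{9}$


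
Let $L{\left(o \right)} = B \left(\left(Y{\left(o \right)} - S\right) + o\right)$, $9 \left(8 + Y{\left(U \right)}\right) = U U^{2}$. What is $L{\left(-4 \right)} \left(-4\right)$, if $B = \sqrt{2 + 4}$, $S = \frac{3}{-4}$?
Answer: $\frac{661 \sqrt{6}}{9} \approx 179.9$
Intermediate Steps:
$Y{\left(U \right)} = -8 + \frac{U^{3}}{9}$ ($Y{\left(U \right)} = -8 + \frac{U U^{2}}{9} = -8 + \frac{U^{3}}{9}$)
$S = - \frac{3}{4}$ ($S = 3 \left(- \frac{1}{4}\right) = - \frac{3}{4} \approx -0.75$)
$B = \sqrt{6} \approx 2.4495$
$L{\left(o \right)} = \sqrt{6} \left(- \frac{29}{4} + o + \frac{o^{3}}{9}\right)$ ($L{\left(o \right)} = \sqrt{6} \left(\left(\left(-8 + \frac{o^{3}}{9}\right) - - \frac{3}{4}\right) + o\right) = \sqrt{6} \left(\left(\left(-8 + \frac{o^{3}}{9}\right) + \frac{3}{4}\right) + o\right) = \sqrt{6} \left(\left(- \frac{29}{4} + \frac{o^{3}}{9}\right) + o\right) = \sqrt{6} \left(- \frac{29}{4} + o + \frac{o^{3}}{9}\right)$)
$L{\left(-4 \right)} \left(-4\right) = \sqrt{6} \left(- \frac{29}{4} - 4 + \frac{\left(-4\right)^{3}}{9}\right) \left(-4\right) = \sqrt{6} \left(- \frac{29}{4} - 4 + \frac{1}{9} \left(-64\right)\right) \left(-4\right) = \sqrt{6} \left(- \frac{29}{4} - 4 - \frac{64}{9}\right) \left(-4\right) = \sqrt{6} \left(- \frac{661}{36}\right) \left(-4\right) = - \frac{661 \sqrt{6}}{36} \left(-4\right) = \frac{661 \sqrt{6}}{9}$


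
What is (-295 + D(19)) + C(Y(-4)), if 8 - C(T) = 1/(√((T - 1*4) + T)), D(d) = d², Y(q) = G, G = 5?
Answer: 74 - √6/6 ≈ 73.592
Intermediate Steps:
Y(q) = 5
C(T) = 8 - 1/√(-4 + 2*T) (C(T) = 8 - 1/(√((T - 1*4) + T)) = 8 - 1/(√((T - 4) + T)) = 8 - 1/(√((-4 + T) + T)) = 8 - 1/(√(-4 + 2*T)) = 8 - 1/√(-4 + 2*T))
(-295 + D(19)) + C(Y(-4)) = (-295 + 19²) + (8 - √2/(2*√(-2 + 5))) = (-295 + 361) + (8 - √2/(2*√3)) = 66 + (8 - √2*√3/3/2) = 66 + (8 - √6/6) = 74 - √6/6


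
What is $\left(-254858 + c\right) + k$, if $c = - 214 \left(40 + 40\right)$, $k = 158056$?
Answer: $-113922$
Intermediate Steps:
$c = -17120$ ($c = \left(-214\right) 80 = -17120$)
$\left(-254858 + c\right) + k = \left(-254858 - 17120\right) + 158056 = -271978 + 158056 = -113922$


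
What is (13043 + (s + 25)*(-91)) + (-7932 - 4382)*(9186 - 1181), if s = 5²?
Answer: -98565077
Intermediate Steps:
s = 25
(13043 + (s + 25)*(-91)) + (-7932 - 4382)*(9186 - 1181) = (13043 + (25 + 25)*(-91)) + (-7932 - 4382)*(9186 - 1181) = (13043 + 50*(-91)) - 12314*8005 = (13043 - 4550) - 98573570 = 8493 - 98573570 = -98565077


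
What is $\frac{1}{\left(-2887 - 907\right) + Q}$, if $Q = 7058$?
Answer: $\frac{1}{3264} \approx 0.00030637$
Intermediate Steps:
$\frac{1}{\left(-2887 - 907\right) + Q} = \frac{1}{\left(-2887 - 907\right) + 7058} = \frac{1}{-3794 + 7058} = \frac{1}{3264}$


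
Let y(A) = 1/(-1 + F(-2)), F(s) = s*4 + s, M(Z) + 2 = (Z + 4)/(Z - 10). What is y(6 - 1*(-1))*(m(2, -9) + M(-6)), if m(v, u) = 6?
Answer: -3/8 ≈ -0.37500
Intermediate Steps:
M(Z) = -2 + (4 + Z)/(-10 + Z) (M(Z) = -2 + (Z + 4)/(Z - 10) = -2 + (4 + Z)/(-10 + Z))
F(s) = 5*s (F(s) = 4*s + s = 5*s)
y(A) = -1/11 (y(A) = 1/(-1 + 5*(-2)) = 1/(-1 - 10) = 1/(-11) = -1/11)
y(6 - 1*(-1))*(m(2, -9) + M(-6)) = -(6 + (24 - 1*(-6))/(-10 - 6))/11 = -(6 + (24 + 6)/(-16))/11 = -(6 - 1/16*30)/11 = -(6 - 15/8)/11 = -1/11*33/8 = -3/8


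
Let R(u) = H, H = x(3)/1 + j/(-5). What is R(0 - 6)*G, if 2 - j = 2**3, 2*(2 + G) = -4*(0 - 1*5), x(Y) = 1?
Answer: 88/5 ≈ 17.600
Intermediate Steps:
G = 8 (G = -2 + (-4*(0 - 1*5))/2 = -2 + (-4*(0 - 5))/2 = -2 + (-4*(-5))/2 = -2 + (1/2)*20 = -2 + 10 = 8)
j = -6 (j = 2 - 1*2**3 = 2 - 1*8 = 2 - 8 = -6)
H = 11/5 (H = 1/1 - 6/(-5) = 1*1 - 6*(-1/5) = 1 + 6/5 = 11/5 ≈ 2.2000)
R(u) = 11/5
R(0 - 6)*G = (11/5)*8 = 88/5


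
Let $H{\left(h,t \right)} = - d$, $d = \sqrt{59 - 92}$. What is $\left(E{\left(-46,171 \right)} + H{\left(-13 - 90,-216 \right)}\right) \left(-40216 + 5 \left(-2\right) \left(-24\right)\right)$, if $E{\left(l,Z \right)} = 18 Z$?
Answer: $-123046128 + 39976 i \sqrt{33} \approx -1.2305 \cdot 10^{8} + 2.2964 \cdot 10^{5} i$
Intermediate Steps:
$d = i \sqrt{33}$ ($d = \sqrt{-33} = i \sqrt{33} \approx 5.7446 i$)
$H{\left(h,t \right)} = - i \sqrt{33}$
$\left(E{\left(-46,171 \right)} + H{\left(-13 - 90,-216 \right)}\right) \left(-40216 + 5 \left(-2\right) \left(-24\right)\right) = \left(18 \cdot 171 - i \sqrt{33}\right) \left(-40216 + 5 \left(-2\right) \left(-24\right)\right) = \left(3078 - i \sqrt{33}\right) \left(-40216 - -240\right) = \left(3078 - i \sqrt{33}\right) \left(-40216 + 240\right) = \left(3078 - i \sqrt{33}\right) \left(-39976\right) = -123046128 + 39976 i \sqrt{33}$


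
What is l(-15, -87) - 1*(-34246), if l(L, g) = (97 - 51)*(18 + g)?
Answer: 31072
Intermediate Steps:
l(L, g) = 828 + 46*g (l(L, g) = 46*(18 + g) = 828 + 46*g)
l(-15, -87) - 1*(-34246) = (828 + 46*(-87)) - 1*(-34246) = (828 - 4002) + 34246 = -3174 + 34246 = 31072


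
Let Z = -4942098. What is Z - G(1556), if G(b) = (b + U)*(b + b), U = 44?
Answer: -9921298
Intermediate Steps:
G(b) = 2*b*(44 + b) (G(b) = (b + 44)*(b + b) = (44 + b)*(2*b) = 2*b*(44 + b))
Z - G(1556) = -4942098 - 2*1556*(44 + 1556) = -4942098 - 2*1556*1600 = -4942098 - 1*4979200 = -4942098 - 4979200 = -9921298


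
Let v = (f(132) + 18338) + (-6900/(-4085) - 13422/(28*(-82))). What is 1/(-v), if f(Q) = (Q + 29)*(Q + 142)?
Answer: -937916/58581797159 ≈ -1.6010e-5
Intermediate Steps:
f(Q) = (29 + Q)*(142 + Q)
v = 58581797159/937916 (v = ((4118 + 132² + 171*132) + 18338) + (-6900/(-4085) - 13422/(28*(-82))) = ((4118 + 17424 + 22572) + 18338) + (-6900*(-1/4085) - 13422/(-2296)) = (44114 + 18338) + (1380/817 - 13422*(-1/2296)) = 62452 + (1380/817 + 6711/1148) = 62452 + 7067127/937916 = 58581797159/937916 ≈ 62460.)
1/(-v) = 1/(-1*58581797159/937916) = 1/(-58581797159/937916) = -937916/58581797159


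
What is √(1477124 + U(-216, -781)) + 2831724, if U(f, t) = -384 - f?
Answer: 2831724 + 2*√369239 ≈ 2.8329e+6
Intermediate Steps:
√(1477124 + U(-216, -781)) + 2831724 = √(1477124 + (-384 - 1*(-216))) + 2831724 = √(1477124 + (-384 + 216)) + 2831724 = √(1477124 - 168) + 2831724 = √1476956 + 2831724 = 2*√369239 + 2831724 = 2831724 + 2*√369239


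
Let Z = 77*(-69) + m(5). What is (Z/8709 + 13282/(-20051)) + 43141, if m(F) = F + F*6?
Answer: 7533239341303/174624159 ≈ 43140.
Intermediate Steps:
m(F) = 7*F (m(F) = F + 6*F = 7*F)
Z = -5278 (Z = 77*(-69) + 7*5 = -5313 + 35 = -5278)
(Z/8709 + 13282/(-20051)) + 43141 = (-5278/8709 + 13282/(-20051)) + 43141 = (-5278*1/8709 + 13282*(-1/20051)) + 43141 = (-5278/8709 - 13282/20051) + 43141 = -221502116/174624159 + 43141 = 7533239341303/174624159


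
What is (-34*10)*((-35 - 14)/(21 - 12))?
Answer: 16660/9 ≈ 1851.1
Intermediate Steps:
(-34*10)*((-35 - 14)/(21 - 12)) = -(-16660)/9 = -340*(-49/9) = 16660/9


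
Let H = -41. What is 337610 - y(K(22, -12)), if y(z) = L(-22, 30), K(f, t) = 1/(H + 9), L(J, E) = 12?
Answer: 337598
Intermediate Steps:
K(f, t) = -1/32 (K(f, t) = 1/(-41 + 9) = 1/(-32) = -1/32)
y(z) = 12
337610 - y(K(22, -12)) = 337610 - 1*12 = 337610 - 12 = 337598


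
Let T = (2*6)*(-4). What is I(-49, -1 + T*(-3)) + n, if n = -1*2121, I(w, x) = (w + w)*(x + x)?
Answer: -30149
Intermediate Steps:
T = -48 (T = 12*(-4) = -48)
I(w, x) = 4*w*x (I(w, x) = (2*w)*(2*x) = 4*w*x)
n = -2121
I(-49, -1 + T*(-3)) + n = 4*(-49)*(-1 - 48*(-3)) - 2121 = 4*(-49)*(-1 + 144) - 2121 = 4*(-49)*143 - 2121 = -28028 - 2121 = -30149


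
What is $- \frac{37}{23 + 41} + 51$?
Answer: $\frac{3227}{64} \approx 50.422$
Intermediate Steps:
$- \frac{37}{23 + 41} + 51 = - \frac{37}{64} + 51 = \frac{3227}{64}$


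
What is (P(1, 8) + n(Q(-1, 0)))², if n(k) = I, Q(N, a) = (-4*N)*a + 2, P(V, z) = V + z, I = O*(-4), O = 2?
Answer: 1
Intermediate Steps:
I = -8 (I = 2*(-4) = -8)
Q(N, a) = 2 - 4*N*a (Q(N, a) = -4*N*a + 2 = 2 - 4*N*a)
n(k) = -8
(P(1, 8) + n(Q(-1, 0)))² = ((1 + 8) - 8)² = (9 - 8)² = 1² = 1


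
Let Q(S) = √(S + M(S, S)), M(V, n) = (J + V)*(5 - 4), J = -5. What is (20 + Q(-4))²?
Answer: (20 + I*√13)² ≈ 387.0 + 144.22*I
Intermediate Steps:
M(V, n) = -5 + V (M(V, n) = (-5 + V)*(5 - 4) = (-5 + V)*1 = -5 + V)
Q(S) = √(-5 + 2*S) (Q(S) = √(S + (-5 + S)) = √(-5 + 2*S))
(20 + Q(-4))² = (20 + √(-5 + 2*(-4)))² = (20 + √(-5 - 8))² = (20 + √(-13))² = (20 + I*√13)²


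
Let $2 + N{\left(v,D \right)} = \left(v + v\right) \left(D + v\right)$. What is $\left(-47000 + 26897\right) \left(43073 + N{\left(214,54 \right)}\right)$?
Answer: $-3171750825$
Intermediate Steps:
$N{\left(v,D \right)} = -2 + 2 v \left(D + v\right)$ ($N{\left(v,D \right)} = -2 + \left(v + v\right) \left(D + v\right) = -2 + 2 v \left(D + v\right)$)
$\left(-47000 + 26897\right) \left(43073 + N{\left(214,54 \right)}\right) = \left(-47000 + 26897\right) \left(43073 + \left(-2 + 2 \cdot 214^{2} + 2 \cdot 54 \cdot 214\right)\right) = - 20103 \left(43073 + \left(-2 + 2 \cdot 45796 + 23112\right)\right) = - 20103 \left(43073 + \left(-2 + 91592 + 23112\right)\right) = - 20103 \left(43073 + 114702\right) = \left(-20103\right) 157775 = -3171750825$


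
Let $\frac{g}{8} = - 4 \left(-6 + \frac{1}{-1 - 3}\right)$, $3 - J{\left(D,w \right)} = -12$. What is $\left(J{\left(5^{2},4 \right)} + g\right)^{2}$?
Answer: $46225$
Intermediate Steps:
$J{\left(D,w \right)} = 15$ ($J{\left(D,w \right)} = 3 - -12 = 3 + 12 = 15$)
$g = 200$ ($g = 8 \left(- 4 \left(-6 + \frac{1}{-1 - 3}\right)\right) = 8 \left(- 4 \left(-6 + \frac{1}{-4}\right)\right) = 8 \left(- 4 \left(-6 - \frac{1}{4}\right)\right) = 8 \left(\left(-4\right) \left(- \frac{25}{4}\right)\right) = 8 \cdot 25 = 200$)
$\left(J{\left(5^{2},4 \right)} + g\right)^{2} = \left(15 + 200\right)^{2} = 215^{2} = 46225$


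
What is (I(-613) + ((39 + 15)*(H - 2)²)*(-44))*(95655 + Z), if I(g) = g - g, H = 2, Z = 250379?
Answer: 0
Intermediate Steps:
I(g) = 0
(I(-613) + ((39 + 15)*(H - 2)²)*(-44))*(95655 + Z) = (0 + ((39 + 15)*(2 - 2)²)*(-44))*(95655 + 250379) = (0 + (54*0²)*(-44))*346034 = (0 + (54*0)*(-44))*346034 = (0 + 0*(-44))*346034 = (0 + 0)*346034 = 0*346034 = 0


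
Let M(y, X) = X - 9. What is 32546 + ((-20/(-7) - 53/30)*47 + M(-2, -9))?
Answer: 6841643/210 ≈ 32579.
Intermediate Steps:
M(y, X) = -9 + X
32546 + ((-20/(-7) - 53/30)*47 + M(-2, -9)) = 32546 + ((-20/(-7) - 53/30)*47 + (-9 - 9)) = 32546 + ((-20*(-⅐) - 53*1/30)*47 - 18) = 32546 + ((20/7 - 53/30)*47 - 18) = 32546 + ((229/210)*47 - 18) = 32546 + (10763/210 - 18) = 32546 + 6983/210 = 6841643/210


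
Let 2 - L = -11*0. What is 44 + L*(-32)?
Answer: -20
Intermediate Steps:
L = 2 (L = 2 - (-11)*0 = 2 - 1*0 = 2 + 0 = 2)
44 + L*(-32) = 44 + 2*(-32) = 44 - 64 = -20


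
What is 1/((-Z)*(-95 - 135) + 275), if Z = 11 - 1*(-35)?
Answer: 1/10855 ≈ 9.2123e-5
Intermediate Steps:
Z = 46 (Z = 11 + 35 = 46)
1/((-Z)*(-95 - 135) + 275) = 1/((-1*46)*(-95 - 135) + 275) = 1/(-46*(-230) + 275) = 1/(10580 + 275) = 1/10855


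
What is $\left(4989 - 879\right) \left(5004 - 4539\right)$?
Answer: $1911150$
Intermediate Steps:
$\left(4989 - 879\right) \left(5004 - 4539\right) = 4110 \cdot 465 = 1911150$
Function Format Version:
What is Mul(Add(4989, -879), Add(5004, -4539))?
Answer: 1911150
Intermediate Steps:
Mul(Add(4989, -879), Add(5004, -4539)) = Mul(4110, 465) = 1911150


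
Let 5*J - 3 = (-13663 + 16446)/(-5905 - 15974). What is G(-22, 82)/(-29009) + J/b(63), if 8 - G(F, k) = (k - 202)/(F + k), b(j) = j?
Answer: 159492076/18175153815 ≈ 0.0087753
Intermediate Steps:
G(F, k) = 8 - (-202 + k)/(F + k) (G(F, k) = 8 - (k - 202)/(F + k) = 8 - (-202 + k)/(F + k))
J = 5714/9945 (J = 3/5 + ((-13663 + 16446)/(-5905 - 15974))/5 = 3/5 + (2783/(-21879))/5 = 3/5 + (2783*(-1/21879))/5 = 3/5 + (1/5)*(-253/1989) = 3/5 - 253/9945 = 5714/9945 ≈ 0.57456)
G(-22, 82)/(-29009) + J/b(63) = ((202 + 7*82 + 8*(-22))/(-22 + 82))/(-29009) + (5714/9945)/63 = ((202 + 574 - 176)/60)*(-1/29009) + (5714/9945)*(1/63) = ((1/60)*600)*(-1/29009) + 5714/626535 = 10*(-1/29009) + 5714/626535 = -10/29009 + 5714/626535 = 159492076/18175153815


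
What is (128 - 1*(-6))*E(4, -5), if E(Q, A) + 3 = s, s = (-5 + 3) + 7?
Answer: 268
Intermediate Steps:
s = 5 (s = -2 + 7 = 5)
E(Q, A) = 2 (E(Q, A) = -3 + 5 = 2)
(128 - 1*(-6))*E(4, -5) = (128 - 1*(-6))*2 = (128 + 6)*2 = 134*2 = 268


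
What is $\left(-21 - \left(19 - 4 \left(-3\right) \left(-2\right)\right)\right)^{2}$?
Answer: $256$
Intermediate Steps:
$\left(-21 - \left(19 - 4 \left(-3\right) \left(-2\right)\right)\right)^{2} = \left(-21 - -5\right)^{2} = \left(-21 + \left(24 - 19\right)\right)^{2} = \left(-21 + 5\right)^{2} = \left(-16\right)^{2} = 256$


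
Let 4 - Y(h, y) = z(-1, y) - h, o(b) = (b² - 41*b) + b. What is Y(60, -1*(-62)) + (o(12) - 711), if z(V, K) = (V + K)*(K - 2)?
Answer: -4643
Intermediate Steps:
z(V, K) = (-2 + K)*(K + V) (z(V, K) = (K + V)*(-2 + K) = (-2 + K)*(K + V))
o(b) = b² - 40*b
Y(h, y) = 2 + h - y² + 3*y (Y(h, y) = 4 - ((y² - 2*y - 2*(-1) + y*(-1)) - h) = 4 - ((y² - 2*y + 2 - y) - h) = 4 - ((2 + y² - 3*y) - h) = 4 - (2 + y² - h - 3*y) = 4 + (-2 + h - y² + 3*y) = 2 + h - y² + 3*y)
Y(60, -1*(-62)) + (o(12) - 711) = (2 + 60 - (-1*(-62))² + 3*(-1*(-62))) + (12*(-40 + 12) - 711) = (2 + 60 - 1*62² + 3*62) + (12*(-28) - 711) = (2 + 60 - 1*3844 + 186) + (-336 - 711) = (2 + 60 - 3844 + 186) - 1047 = -3596 - 1047 = -4643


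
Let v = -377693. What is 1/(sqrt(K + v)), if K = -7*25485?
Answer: -I*sqrt(139022)/278044 ≈ -0.001341*I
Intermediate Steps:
K = -178395
1/(sqrt(K + v)) = 1/(sqrt(-178395 - 377693)) = 1/(sqrt(-556088)) = 1/(2*I*sqrt(139022)) = -I*sqrt(139022)/278044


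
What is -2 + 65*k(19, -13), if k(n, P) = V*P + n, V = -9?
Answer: 8838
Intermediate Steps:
k(n, P) = n - 9*P (k(n, P) = -9*P + n = n - 9*P)
-2 + 65*k(19, -13) = -2 + 65*(19 - 9*(-13)) = -2 + 65*(19 + 117) = -2 + 65*136 = -2 + 8840 = 8838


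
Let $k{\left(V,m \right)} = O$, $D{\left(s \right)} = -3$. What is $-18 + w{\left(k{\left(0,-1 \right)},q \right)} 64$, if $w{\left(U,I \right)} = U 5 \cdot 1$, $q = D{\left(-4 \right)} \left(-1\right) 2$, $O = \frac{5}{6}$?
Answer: $\frac{746}{3} \approx 248.67$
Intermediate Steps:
$O = \frac{5}{6}$ ($O = 5 \cdot \frac{1}{6} = \frac{5}{6} \approx 0.83333$)
$k{\left(V,m \right)} = \frac{5}{6}$
$q = 6$ ($q = \left(-3\right) \left(-1\right) 2 = 3 \cdot 2 = 6$)
$w{\left(U,I \right)} = 5 U$ ($w{\left(U,I \right)} = 5 U 1 = 5 U$)
$-18 + w{\left(k{\left(0,-1 \right)},q \right)} 64 = -18 + 5 \cdot \frac{5}{6} \cdot 64 = -18 + \frac{25}{6} \cdot 64 = -18 + \frac{800}{3} = \frac{746}{3}$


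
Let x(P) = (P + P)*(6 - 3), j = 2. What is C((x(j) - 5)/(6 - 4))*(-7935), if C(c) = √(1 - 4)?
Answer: -7935*I*√3 ≈ -13744.0*I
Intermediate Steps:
x(P) = 6*P (x(P) = (2*P)*3 = 6*P)
C(c) = I*√3 (C(c) = √(-3) = I*√3)
C((x(j) - 5)/(6 - 4))*(-7935) = (I*√3)*(-7935) = -7935*I*√3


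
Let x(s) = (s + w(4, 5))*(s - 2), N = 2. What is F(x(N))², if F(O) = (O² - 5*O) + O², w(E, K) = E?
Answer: 0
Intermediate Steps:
x(s) = (-2 + s)*(4 + s) (x(s) = (s + 4)*(s - 2) = (4 + s)*(-2 + s) = (-2 + s)*(4 + s))
F(O) = -5*O + 2*O²
F(x(N))² = ((-8 + 2² + 2*2)*(-5 + 2*(-8 + 2² + 2*2)))² = ((-8 + 4 + 4)*(-5 + 2*(-8 + 4 + 4)))² = (0*(-5 + 2*0))² = (0*(-5 + 0))² = (0*(-5))² = 0² = 0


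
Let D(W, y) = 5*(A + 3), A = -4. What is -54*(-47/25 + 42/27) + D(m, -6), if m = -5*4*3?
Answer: 313/25 ≈ 12.520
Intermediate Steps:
m = -60 (m = -20*3 = -60)
D(W, y) = -5 (D(W, y) = 5*(-4 + 3) = 5*(-1) = -5)
-54*(-47/25 + 42/27) + D(m, -6) = -54*(-47/25 + 42/27) - 5 = -54*(-47*1/25 + 42*(1/27)) - 5 = -54*(-47/25 + 14/9) - 5 = -54*(-73/225) - 5 = 438/25 - 5 = 313/25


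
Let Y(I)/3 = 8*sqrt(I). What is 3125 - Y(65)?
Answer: 3125 - 24*sqrt(65) ≈ 2931.5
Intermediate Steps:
Y(I) = 24*sqrt(I) (Y(I) = 3*(8*sqrt(I)) = 24*sqrt(I))
3125 - Y(65) = 3125 - 24*sqrt(65)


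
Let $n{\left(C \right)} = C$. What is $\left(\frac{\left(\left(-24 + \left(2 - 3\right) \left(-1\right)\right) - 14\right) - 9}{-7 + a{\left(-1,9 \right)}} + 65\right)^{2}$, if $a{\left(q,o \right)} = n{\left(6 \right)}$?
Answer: $12321$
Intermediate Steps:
$a{\left(q,o \right)} = 6$
$\left(\frac{\left(\left(-24 + \left(2 - 3\right) \left(-1\right)\right) - 14\right) - 9}{-7 + a{\left(-1,9 \right)}} + 65\right)^{2} = \left(\frac{\left(\left(-24 + \left(2 - 3\right) \left(-1\right)\right) - 14\right) - 9}{-7 + 6} + 65\right)^{2} = \left(\frac{\left(\left(-24 - -1\right) - 14\right) - 9}{-1} + 65\right)^{2} = \left(\left(\left(\left(-24 + 1\right) - 14\right) - 9\right) \left(-1\right) + 65\right)^{2} = \left(\left(\left(-23 - 14\right) - 9\right) \left(-1\right) + 65\right)^{2} = \left(\left(-37 - 9\right) \left(-1\right) + 65\right)^{2} = \left(\left(-46\right) \left(-1\right) + 65\right)^{2} = \left(46 + 65\right)^{2} = 111^{2} = 12321$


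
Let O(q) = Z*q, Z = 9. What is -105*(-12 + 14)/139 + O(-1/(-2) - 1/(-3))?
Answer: 1665/278 ≈ 5.9892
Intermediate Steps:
O(q) = 9*q
-105*(-12 + 14)/139 + O(-1/(-2) - 1/(-3)) = -105*(-12 + 14)/139 + 9*(-1/(-2) - 1/(-3)) = -210/139 + 9*(-1*(-1/2) - 1*(-1/3)) = -105*2/139 + 9*(1/2 + 1/3) = -210/139 + 9*(5/6) = -210/139 + 15/2 = 1665/278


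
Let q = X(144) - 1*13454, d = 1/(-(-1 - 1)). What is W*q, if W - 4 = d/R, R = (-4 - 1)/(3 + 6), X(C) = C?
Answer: -41261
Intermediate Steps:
d = ½ (d = 1/(-1*(-2)) = 1/2 = 1*(½) = ½ ≈ 0.50000)
q = -13310 (q = 144 - 1*13454 = 144 - 13454 = -13310)
R = -5/9 ≈ -0.55556
W = 31/10 (W = 4 + 1/(2*(-5/9)) = 4 + (½)*(-9/5) = 4 - 9/10 = 31/10 ≈ 3.1000)
W*q = (31/10)*(-13310) = -41261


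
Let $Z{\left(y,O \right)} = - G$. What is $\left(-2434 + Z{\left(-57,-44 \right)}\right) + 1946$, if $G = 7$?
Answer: $-495$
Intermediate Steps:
$Z{\left(y,O \right)} = -7$ ($Z{\left(y,O \right)} = \left(-1\right) 7 = -7$)
$\left(-2434 + Z{\left(-57,-44 \right)}\right) + 1946 = \left(-2434 - 7\right) + 1946 = -2441 + 1946 = -495$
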